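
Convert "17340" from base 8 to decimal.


Input: "17340" in base 8
Positional expansion:
  Digit '1' (value 1) x 8^4 = 4096
  Digit '7' (value 7) x 8^3 = 3584
  Digit '3' (value 3) x 8^2 = 192
  Digit '4' (value 4) x 8^1 = 32
  Digit '0' (value 0) x 8^0 = 0
Sum = 7904

7904


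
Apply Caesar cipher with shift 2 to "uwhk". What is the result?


Caesar cipher: shift "uwhk" by 2
  'u' (pos 20) + 2 = pos 22 = 'w'
  'w' (pos 22) + 2 = pos 24 = 'y'
  'h' (pos 7) + 2 = pos 9 = 'j'
  'k' (pos 10) + 2 = pos 12 = 'm'
Result: wyjm

wyjm


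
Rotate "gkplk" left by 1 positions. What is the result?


Input: "gkplk", rotate left by 1
First 1 characters: "g"
Remaining characters: "kplk"
Concatenate remaining + first: "kplk" + "g" = "kplkg"

kplkg


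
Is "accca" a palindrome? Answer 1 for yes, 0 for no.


Input: accca
Reversed: accca
  Compare pos 0 ('a') with pos 4 ('a'): match
  Compare pos 1 ('c') with pos 3 ('c'): match
Result: palindrome

1


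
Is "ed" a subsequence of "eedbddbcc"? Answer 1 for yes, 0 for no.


Check if "ed" is a subsequence of "eedbddbcc"
Greedy scan:
  Position 0 ('e'): matches sub[0] = 'e'
  Position 1 ('e'): no match needed
  Position 2 ('d'): matches sub[1] = 'd'
  Position 3 ('b'): no match needed
  Position 4 ('d'): no match needed
  Position 5 ('d'): no match needed
  Position 6 ('b'): no match needed
  Position 7 ('c'): no match needed
  Position 8 ('c'): no match needed
All 2 characters matched => is a subsequence

1


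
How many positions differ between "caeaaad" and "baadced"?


Comparing "caeaaad" and "baadced" position by position:
  Position 0: 'c' vs 'b' => DIFFER
  Position 1: 'a' vs 'a' => same
  Position 2: 'e' vs 'a' => DIFFER
  Position 3: 'a' vs 'd' => DIFFER
  Position 4: 'a' vs 'c' => DIFFER
  Position 5: 'a' vs 'e' => DIFFER
  Position 6: 'd' vs 'd' => same
Positions that differ: 5

5


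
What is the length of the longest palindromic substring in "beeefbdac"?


Input: "beeefbdac"
Checking substrings for palindromes:
  [1:4] "eee" (len 3) => palindrome
  [1:3] "ee" (len 2) => palindrome
  [2:4] "ee" (len 2) => palindrome
Longest palindromic substring: "eee" with length 3

3


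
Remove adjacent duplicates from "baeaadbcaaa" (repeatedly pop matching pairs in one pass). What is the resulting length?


Input: baeaadbcaaa
Stack-based adjacent duplicate removal:
  Read 'b': push. Stack: b
  Read 'a': push. Stack: ba
  Read 'e': push. Stack: bae
  Read 'a': push. Stack: baea
  Read 'a': matches stack top 'a' => pop. Stack: bae
  Read 'd': push. Stack: baed
  Read 'b': push. Stack: baedb
  Read 'c': push. Stack: baedbc
  Read 'a': push. Stack: baedbca
  Read 'a': matches stack top 'a' => pop. Stack: baedbc
  Read 'a': push. Stack: baedbca
Final stack: "baedbca" (length 7)

7


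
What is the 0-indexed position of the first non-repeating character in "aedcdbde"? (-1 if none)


Input: aedcdbde
Character frequencies:
  'a': 1
  'b': 1
  'c': 1
  'd': 3
  'e': 2
Scanning left to right for freq == 1:
  Position 0 ('a'): unique! => answer = 0

0


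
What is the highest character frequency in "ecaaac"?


Input: ecaaac
Character counts:
  'a': 3
  'c': 2
  'e': 1
Maximum frequency: 3

3


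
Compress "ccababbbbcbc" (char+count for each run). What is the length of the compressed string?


Input: ccababbbbcbc
Runs:
  'c' x 2 => "c2"
  'a' x 1 => "a1"
  'b' x 1 => "b1"
  'a' x 1 => "a1"
  'b' x 4 => "b4"
  'c' x 1 => "c1"
  'b' x 1 => "b1"
  'c' x 1 => "c1"
Compressed: "c2a1b1a1b4c1b1c1"
Compressed length: 16

16


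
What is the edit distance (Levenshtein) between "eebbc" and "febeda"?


Computing edit distance: "eebbc" -> "febeda"
DP table:
           f    e    b    e    d    a
      0    1    2    3    4    5    6
  e   1    1    1    2    3    4    5
  e   2    2    1    2    2    3    4
  b   3    3    2    1    2    3    4
  b   4    4    3    2    2    3    4
  c   5    5    4    3    3    3    4
Edit distance = dp[5][6] = 4

4


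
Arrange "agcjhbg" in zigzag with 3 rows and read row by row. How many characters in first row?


Zigzag "agcjhbg" into 3 rows:
Placing characters:
  'a' => row 0
  'g' => row 1
  'c' => row 2
  'j' => row 1
  'h' => row 0
  'b' => row 1
  'g' => row 2
Rows:
  Row 0: "ah"
  Row 1: "gjb"
  Row 2: "cg"
First row length: 2

2


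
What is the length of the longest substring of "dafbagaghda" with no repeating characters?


Input: "dafbagaghda"
Sliding window (track last position of each char):
  Position 0 ('d'): window [0,0] length 1 -- new best
  Position 1 ('a'): window [0,1] length 2 -- new best
  Position 2 ('f'): window [0,2] length 3 -- new best
  Position 3 ('b'): window [0,3] length 4 -- new best
  Position 4 ('a'): repeat (last at 1), move window start to 2
  Position 4 ('a'): window [2,4] length 3
  Position 5 ('g'): window [2,5] length 4
  Position 6 ('a'): repeat (last at 4), move window start to 5
  Position 6 ('a'): window [5,6] length 2
  Position 7 ('g'): repeat (last at 5), move window start to 6
  Position 7 ('g'): window [6,7] length 2
  Position 8 ('h'): window [6,8] length 3
  Position 9 ('d'): window [6,9] length 4
  Position 10 ('a'): repeat (last at 6), move window start to 7
  Position 10 ('a'): window [7,10] length 4
Longest substring with no repeats: "dafb" with length 4

4


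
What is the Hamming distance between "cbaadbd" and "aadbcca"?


Comparing "cbaadbd" and "aadbcca" position by position:
  Position 0: 'c' vs 'a' => differ
  Position 1: 'b' vs 'a' => differ
  Position 2: 'a' vs 'd' => differ
  Position 3: 'a' vs 'b' => differ
  Position 4: 'd' vs 'c' => differ
  Position 5: 'b' vs 'c' => differ
  Position 6: 'd' vs 'a' => differ
Total differences (Hamming distance): 7

7


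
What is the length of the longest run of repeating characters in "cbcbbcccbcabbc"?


Input: "cbcbbcccbcabbc"
Scanning for longest run:
  Position 1 ('b'): new char, reset run to 1
  Position 2 ('c'): new char, reset run to 1
  Position 3 ('b'): new char, reset run to 1
  Position 4 ('b'): continues run of 'b', length=2
  Position 5 ('c'): new char, reset run to 1
  Position 6 ('c'): continues run of 'c', length=2
  Position 7 ('c'): continues run of 'c', length=3
  Position 8 ('b'): new char, reset run to 1
  Position 9 ('c'): new char, reset run to 1
  Position 10 ('a'): new char, reset run to 1
  Position 11 ('b'): new char, reset run to 1
  Position 12 ('b'): continues run of 'b', length=2
  Position 13 ('c'): new char, reset run to 1
Longest run: 'c' with length 3

3


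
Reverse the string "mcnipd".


Input: mcnipd
Reading characters right to left:
  Position 5: 'd'
  Position 4: 'p'
  Position 3: 'i'
  Position 2: 'n'
  Position 1: 'c'
  Position 0: 'm'
Reversed: dpincm

dpincm


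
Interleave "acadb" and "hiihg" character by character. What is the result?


Interleaving "acadb" and "hiihg":
  Position 0: 'a' from first, 'h' from second => "ah"
  Position 1: 'c' from first, 'i' from second => "ci"
  Position 2: 'a' from first, 'i' from second => "ai"
  Position 3: 'd' from first, 'h' from second => "dh"
  Position 4: 'b' from first, 'g' from second => "bg"
Result: ahciaidhbg

ahciaidhbg


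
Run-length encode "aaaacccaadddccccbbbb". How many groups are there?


Input: aaaacccaadddccccbbbb
Scanning for consecutive runs:
  Group 1: 'a' x 4 (positions 0-3)
  Group 2: 'c' x 3 (positions 4-6)
  Group 3: 'a' x 2 (positions 7-8)
  Group 4: 'd' x 3 (positions 9-11)
  Group 5: 'c' x 4 (positions 12-15)
  Group 6: 'b' x 4 (positions 16-19)
Total groups: 6

6


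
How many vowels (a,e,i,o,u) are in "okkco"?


Input: okkco
Checking each character:
  'o' at position 0: vowel (running total: 1)
  'k' at position 1: consonant
  'k' at position 2: consonant
  'c' at position 3: consonant
  'o' at position 4: vowel (running total: 2)
Total vowels: 2

2


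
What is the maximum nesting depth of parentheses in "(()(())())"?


Input: "(()(())())"
Tracking depth:
  Position 0 '(': depth becomes 1
  Position 1 '(': depth becomes 2
  Position 2 ')': depth becomes 1
  Position 3 '(': depth becomes 2
  Position 4 '(': depth becomes 3
  Position 5 ')': depth becomes 2
  Position 6 ')': depth becomes 1
  Position 7 '(': depth becomes 2
  Position 8 ')': depth becomes 1
  Position 9 ')': depth becomes 0
Maximum depth reached: 3

3


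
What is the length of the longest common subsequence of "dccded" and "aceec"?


LCS of "dccded" and "aceec"
DP table:
           a    c    e    e    c
      0    0    0    0    0    0
  d   0    0    0    0    0    0
  c   0    0    1    1    1    1
  c   0    0    1    1    1    2
  d   0    0    1    1    1    2
  e   0    0    1    2    2    2
  d   0    0    1    2    2    2
LCS length = dp[6][5] = 2

2


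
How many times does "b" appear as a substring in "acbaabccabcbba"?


Searching for "b" in "acbaabccabcbba"
Scanning each position:
  Position 0: "a" => no
  Position 1: "c" => no
  Position 2: "b" => MATCH
  Position 3: "a" => no
  Position 4: "a" => no
  Position 5: "b" => MATCH
  Position 6: "c" => no
  Position 7: "c" => no
  Position 8: "a" => no
  Position 9: "b" => MATCH
  Position 10: "c" => no
  Position 11: "b" => MATCH
  Position 12: "b" => MATCH
  Position 13: "a" => no
Total occurrences: 5

5


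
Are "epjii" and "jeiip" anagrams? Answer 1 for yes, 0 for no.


Strings: "epjii", "jeiip"
Sorted first:  eiijp
Sorted second: eiijp
Sorted forms match => anagrams

1


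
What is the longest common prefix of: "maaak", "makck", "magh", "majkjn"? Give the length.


Words: maaak, makck, magh, majkjn
  Position 0: all 'm' => match
  Position 1: all 'a' => match
  Position 2: ('a', 'k', 'g', 'j') => mismatch, stop
LCP = "ma" (length 2)

2


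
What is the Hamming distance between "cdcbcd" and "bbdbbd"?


Comparing "cdcbcd" and "bbdbbd" position by position:
  Position 0: 'c' vs 'b' => differ
  Position 1: 'd' vs 'b' => differ
  Position 2: 'c' vs 'd' => differ
  Position 3: 'b' vs 'b' => same
  Position 4: 'c' vs 'b' => differ
  Position 5: 'd' vs 'd' => same
Total differences (Hamming distance): 4

4


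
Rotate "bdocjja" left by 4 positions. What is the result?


Input: "bdocjja", rotate left by 4
First 4 characters: "bdoc"
Remaining characters: "jja"
Concatenate remaining + first: "jja" + "bdoc" = "jjabdoc"

jjabdoc


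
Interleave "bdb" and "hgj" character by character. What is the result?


Interleaving "bdb" and "hgj":
  Position 0: 'b' from first, 'h' from second => "bh"
  Position 1: 'd' from first, 'g' from second => "dg"
  Position 2: 'b' from first, 'j' from second => "bj"
Result: bhdgbj

bhdgbj


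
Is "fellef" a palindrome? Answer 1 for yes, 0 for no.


Input: fellef
Reversed: fellef
  Compare pos 0 ('f') with pos 5 ('f'): match
  Compare pos 1 ('e') with pos 4 ('e'): match
  Compare pos 2 ('l') with pos 3 ('l'): match
Result: palindrome

1


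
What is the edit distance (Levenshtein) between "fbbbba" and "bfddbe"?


Computing edit distance: "fbbbba" -> "bfddbe"
DP table:
           b    f    d    d    b    e
      0    1    2    3    4    5    6
  f   1    1    1    2    3    4    5
  b   2    1    2    2    3    3    4
  b   3    2    2    3    3    3    4
  b   4    3    3    3    4    3    4
  b   5    4    4    4    4    4    4
  a   6    5    5    5    5    5    5
Edit distance = dp[6][6] = 5

5


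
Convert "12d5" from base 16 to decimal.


Input: "12d5" in base 16
Positional expansion:
  Digit '1' (value 1) x 16^3 = 4096
  Digit '2' (value 2) x 16^2 = 512
  Digit 'd' (value 13) x 16^1 = 208
  Digit '5' (value 5) x 16^0 = 5
Sum = 4821

4821


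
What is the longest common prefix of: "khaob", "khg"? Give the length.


Words: khaob, khg
  Position 0: all 'k' => match
  Position 1: all 'h' => match
  Position 2: ('a', 'g') => mismatch, stop
LCP = "kh" (length 2)

2


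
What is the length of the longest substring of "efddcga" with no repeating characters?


Input: "efddcga"
Sliding window (track last position of each char):
  Position 0 ('e'): window [0,0] length 1 -- new best
  Position 1 ('f'): window [0,1] length 2 -- new best
  Position 2 ('d'): window [0,2] length 3 -- new best
  Position 3 ('d'): repeat (last at 2), move window start to 3
  Position 3 ('d'): window [3,3] length 1
  Position 4 ('c'): window [3,4] length 2
  Position 5 ('g'): window [3,5] length 3
  Position 6 ('a'): window [3,6] length 4 -- new best
Longest substring with no repeats: "dcga" with length 4

4


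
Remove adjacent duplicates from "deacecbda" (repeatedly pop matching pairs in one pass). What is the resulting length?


Input: deacecbda
Stack-based adjacent duplicate removal:
  Read 'd': push. Stack: d
  Read 'e': push. Stack: de
  Read 'a': push. Stack: dea
  Read 'c': push. Stack: deac
  Read 'e': push. Stack: deace
  Read 'c': push. Stack: deacec
  Read 'b': push. Stack: deacecb
  Read 'd': push. Stack: deacecbd
  Read 'a': push. Stack: deacecbda
Final stack: "deacecbda" (length 9)

9


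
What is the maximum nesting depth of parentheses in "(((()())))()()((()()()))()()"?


Input: "(((()())))()()((()()()))()()"
Tracking depth:
  Position 0 '(': depth becomes 1
  Position 1 '(': depth becomes 2
  Position 2 '(': depth becomes 3
  Position 3 '(': depth becomes 4
  Position 4 ')': depth becomes 3
  Position 5 '(': depth becomes 4
  Position 6 ')': depth becomes 3
  Position 7 ')': depth becomes 2
  Position 8 ')': depth becomes 1
  Position 9 ')': depth becomes 0
  Position 10 '(': depth becomes 1
  Position 11 ')': depth becomes 0
  Position 12 '(': depth becomes 1
  Position 13 ')': depth becomes 0
  Position 14 '(': depth becomes 1
  Position 15 '(': depth becomes 2
  Position 16 '(': depth becomes 3
  Position 17 ')': depth becomes 2
  Position 18 '(': depth becomes 3
  Position 19 ')': depth becomes 2
  Position 20 '(': depth becomes 3
  Position 21 ')': depth becomes 2
  Position 22 ')': depth becomes 1
  Position 23 ')': depth becomes 0
  Position 24 '(': depth becomes 1
  Position 25 ')': depth becomes 0
  Position 26 '(': depth becomes 1
  Position 27 ')': depth becomes 0
Maximum depth reached: 4

4


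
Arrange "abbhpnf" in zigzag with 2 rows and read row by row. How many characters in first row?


Zigzag "abbhpnf" into 2 rows:
Placing characters:
  'a' => row 0
  'b' => row 1
  'b' => row 0
  'h' => row 1
  'p' => row 0
  'n' => row 1
  'f' => row 0
Rows:
  Row 0: "abpf"
  Row 1: "bhn"
First row length: 4

4


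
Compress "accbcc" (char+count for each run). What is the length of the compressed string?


Input: accbcc
Runs:
  'a' x 1 => "a1"
  'c' x 2 => "c2"
  'b' x 1 => "b1"
  'c' x 2 => "c2"
Compressed: "a1c2b1c2"
Compressed length: 8

8


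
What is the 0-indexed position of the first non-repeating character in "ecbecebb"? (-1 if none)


Input: ecbecebb
Character frequencies:
  'b': 3
  'c': 2
  'e': 3
Scanning left to right for freq == 1:
  Position 0 ('e'): freq=3, skip
  Position 1 ('c'): freq=2, skip
  Position 2 ('b'): freq=3, skip
  Position 3 ('e'): freq=3, skip
  Position 4 ('c'): freq=2, skip
  Position 5 ('e'): freq=3, skip
  Position 6 ('b'): freq=3, skip
  Position 7 ('b'): freq=3, skip
  No unique character found => answer = -1

-1


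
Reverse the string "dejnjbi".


Input: dejnjbi
Reading characters right to left:
  Position 6: 'i'
  Position 5: 'b'
  Position 4: 'j'
  Position 3: 'n'
  Position 2: 'j'
  Position 1: 'e'
  Position 0: 'd'
Reversed: ibjnjed

ibjnjed


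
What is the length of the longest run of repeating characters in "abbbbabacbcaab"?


Input: "abbbbabacbcaab"
Scanning for longest run:
  Position 1 ('b'): new char, reset run to 1
  Position 2 ('b'): continues run of 'b', length=2
  Position 3 ('b'): continues run of 'b', length=3
  Position 4 ('b'): continues run of 'b', length=4
  Position 5 ('a'): new char, reset run to 1
  Position 6 ('b'): new char, reset run to 1
  Position 7 ('a'): new char, reset run to 1
  Position 8 ('c'): new char, reset run to 1
  Position 9 ('b'): new char, reset run to 1
  Position 10 ('c'): new char, reset run to 1
  Position 11 ('a'): new char, reset run to 1
  Position 12 ('a'): continues run of 'a', length=2
  Position 13 ('b'): new char, reset run to 1
Longest run: 'b' with length 4

4


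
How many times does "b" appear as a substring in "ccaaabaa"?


Searching for "b" in "ccaaabaa"
Scanning each position:
  Position 0: "c" => no
  Position 1: "c" => no
  Position 2: "a" => no
  Position 3: "a" => no
  Position 4: "a" => no
  Position 5: "b" => MATCH
  Position 6: "a" => no
  Position 7: "a" => no
Total occurrences: 1

1


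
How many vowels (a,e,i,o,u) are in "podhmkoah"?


Input: podhmkoah
Checking each character:
  'p' at position 0: consonant
  'o' at position 1: vowel (running total: 1)
  'd' at position 2: consonant
  'h' at position 3: consonant
  'm' at position 4: consonant
  'k' at position 5: consonant
  'o' at position 6: vowel (running total: 2)
  'a' at position 7: vowel (running total: 3)
  'h' at position 8: consonant
Total vowels: 3

3


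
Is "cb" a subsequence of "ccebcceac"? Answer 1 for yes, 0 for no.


Check if "cb" is a subsequence of "ccebcceac"
Greedy scan:
  Position 0 ('c'): matches sub[0] = 'c'
  Position 1 ('c'): no match needed
  Position 2 ('e'): no match needed
  Position 3 ('b'): matches sub[1] = 'b'
  Position 4 ('c'): no match needed
  Position 5 ('c'): no match needed
  Position 6 ('e'): no match needed
  Position 7 ('a'): no match needed
  Position 8 ('c'): no match needed
All 2 characters matched => is a subsequence

1


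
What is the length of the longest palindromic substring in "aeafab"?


Input: "aeafab"
Checking substrings for palindromes:
  [0:3] "aea" (len 3) => palindrome
  [2:5] "afa" (len 3) => palindrome
Longest palindromic substring: "aea" with length 3

3


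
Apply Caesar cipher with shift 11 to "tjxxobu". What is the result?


Caesar cipher: shift "tjxxobu" by 11
  't' (pos 19) + 11 = pos 4 = 'e'
  'j' (pos 9) + 11 = pos 20 = 'u'
  'x' (pos 23) + 11 = pos 8 = 'i'
  'x' (pos 23) + 11 = pos 8 = 'i'
  'o' (pos 14) + 11 = pos 25 = 'z'
  'b' (pos 1) + 11 = pos 12 = 'm'
  'u' (pos 20) + 11 = pos 5 = 'f'
Result: euiizmf

euiizmf


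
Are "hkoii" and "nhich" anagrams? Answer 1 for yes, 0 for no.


Strings: "hkoii", "nhich"
Sorted first:  hiiko
Sorted second: chhin
Differ at position 0: 'h' vs 'c' => not anagrams

0


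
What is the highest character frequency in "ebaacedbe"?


Input: ebaacedbe
Character counts:
  'a': 2
  'b': 2
  'c': 1
  'd': 1
  'e': 3
Maximum frequency: 3

3


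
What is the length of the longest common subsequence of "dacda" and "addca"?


LCS of "dacda" and "addca"
DP table:
           a    d    d    c    a
      0    0    0    0    0    0
  d   0    0    1    1    1    1
  a   0    1    1    1    1    2
  c   0    1    1    1    2    2
  d   0    1    2    2    2    2
  a   0    1    2    2    2    3
LCS length = dp[5][5] = 3

3


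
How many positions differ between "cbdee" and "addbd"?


Comparing "cbdee" and "addbd" position by position:
  Position 0: 'c' vs 'a' => DIFFER
  Position 1: 'b' vs 'd' => DIFFER
  Position 2: 'd' vs 'd' => same
  Position 3: 'e' vs 'b' => DIFFER
  Position 4: 'e' vs 'd' => DIFFER
Positions that differ: 4

4


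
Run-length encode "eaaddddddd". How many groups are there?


Input: eaaddddddd
Scanning for consecutive runs:
  Group 1: 'e' x 1 (positions 0-0)
  Group 2: 'a' x 2 (positions 1-2)
  Group 3: 'd' x 7 (positions 3-9)
Total groups: 3

3


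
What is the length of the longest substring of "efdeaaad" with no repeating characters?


Input: "efdeaaad"
Sliding window (track last position of each char):
  Position 0 ('e'): window [0,0] length 1 -- new best
  Position 1 ('f'): window [0,1] length 2 -- new best
  Position 2 ('d'): window [0,2] length 3 -- new best
  Position 3 ('e'): repeat (last at 0), move window start to 1
  Position 3 ('e'): window [1,3] length 3
  Position 4 ('a'): window [1,4] length 4 -- new best
  Position 5 ('a'): repeat (last at 4), move window start to 5
  Position 5 ('a'): window [5,5] length 1
  Position 6 ('a'): repeat (last at 5), move window start to 6
  Position 6 ('a'): window [6,6] length 1
  Position 7 ('d'): window [6,7] length 2
Longest substring with no repeats: "fdea" with length 4

4


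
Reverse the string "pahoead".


Input: pahoead
Reading characters right to left:
  Position 6: 'd'
  Position 5: 'a'
  Position 4: 'e'
  Position 3: 'o'
  Position 2: 'h'
  Position 1: 'a'
  Position 0: 'p'
Reversed: daeohap

daeohap


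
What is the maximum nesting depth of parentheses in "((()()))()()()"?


Input: "((()()))()()()"
Tracking depth:
  Position 0 '(': depth becomes 1
  Position 1 '(': depth becomes 2
  Position 2 '(': depth becomes 3
  Position 3 ')': depth becomes 2
  Position 4 '(': depth becomes 3
  Position 5 ')': depth becomes 2
  Position 6 ')': depth becomes 1
  Position 7 ')': depth becomes 0
  Position 8 '(': depth becomes 1
  Position 9 ')': depth becomes 0
  Position 10 '(': depth becomes 1
  Position 11 ')': depth becomes 0
  Position 12 '(': depth becomes 1
  Position 13 ')': depth becomes 0
Maximum depth reached: 3

3


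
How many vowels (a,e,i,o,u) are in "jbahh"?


Input: jbahh
Checking each character:
  'j' at position 0: consonant
  'b' at position 1: consonant
  'a' at position 2: vowel (running total: 1)
  'h' at position 3: consonant
  'h' at position 4: consonant
Total vowels: 1

1


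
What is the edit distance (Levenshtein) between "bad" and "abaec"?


Computing edit distance: "bad" -> "abaec"
DP table:
           a    b    a    e    c
      0    1    2    3    4    5
  b   1    1    1    2    3    4
  a   2    1    2    1    2    3
  d   3    2    2    2    2    3
Edit distance = dp[3][5] = 3

3


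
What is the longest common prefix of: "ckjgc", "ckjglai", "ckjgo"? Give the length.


Words: ckjgc, ckjglai, ckjgo
  Position 0: all 'c' => match
  Position 1: all 'k' => match
  Position 2: all 'j' => match
  Position 3: all 'g' => match
  Position 4: ('c', 'l', 'o') => mismatch, stop
LCP = "ckjg" (length 4)

4


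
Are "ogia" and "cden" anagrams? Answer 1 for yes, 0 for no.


Strings: "ogia", "cden"
Sorted first:  agio
Sorted second: cden
Differ at position 0: 'a' vs 'c' => not anagrams

0


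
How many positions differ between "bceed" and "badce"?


Comparing "bceed" and "badce" position by position:
  Position 0: 'b' vs 'b' => same
  Position 1: 'c' vs 'a' => DIFFER
  Position 2: 'e' vs 'd' => DIFFER
  Position 3: 'e' vs 'c' => DIFFER
  Position 4: 'd' vs 'e' => DIFFER
Positions that differ: 4

4


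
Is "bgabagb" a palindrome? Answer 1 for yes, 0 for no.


Input: bgabagb
Reversed: bgabagb
  Compare pos 0 ('b') with pos 6 ('b'): match
  Compare pos 1 ('g') with pos 5 ('g'): match
  Compare pos 2 ('a') with pos 4 ('a'): match
Result: palindrome

1


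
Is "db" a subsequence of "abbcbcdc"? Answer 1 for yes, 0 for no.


Check if "db" is a subsequence of "abbcbcdc"
Greedy scan:
  Position 0 ('a'): no match needed
  Position 1 ('b'): no match needed
  Position 2 ('b'): no match needed
  Position 3 ('c'): no match needed
  Position 4 ('b'): no match needed
  Position 5 ('c'): no match needed
  Position 6 ('d'): matches sub[0] = 'd'
  Position 7 ('c'): no match needed
Only matched 1/2 characters => not a subsequence

0


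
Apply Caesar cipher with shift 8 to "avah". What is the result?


Caesar cipher: shift "avah" by 8
  'a' (pos 0) + 8 = pos 8 = 'i'
  'v' (pos 21) + 8 = pos 3 = 'd'
  'a' (pos 0) + 8 = pos 8 = 'i'
  'h' (pos 7) + 8 = pos 15 = 'p'
Result: idip

idip


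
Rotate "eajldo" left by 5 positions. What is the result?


Input: "eajldo", rotate left by 5
First 5 characters: "eajld"
Remaining characters: "o"
Concatenate remaining + first: "o" + "eajld" = "oeajld"

oeajld


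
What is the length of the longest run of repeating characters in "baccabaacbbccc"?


Input: "baccabaacbbccc"
Scanning for longest run:
  Position 1 ('a'): new char, reset run to 1
  Position 2 ('c'): new char, reset run to 1
  Position 3 ('c'): continues run of 'c', length=2
  Position 4 ('a'): new char, reset run to 1
  Position 5 ('b'): new char, reset run to 1
  Position 6 ('a'): new char, reset run to 1
  Position 7 ('a'): continues run of 'a', length=2
  Position 8 ('c'): new char, reset run to 1
  Position 9 ('b'): new char, reset run to 1
  Position 10 ('b'): continues run of 'b', length=2
  Position 11 ('c'): new char, reset run to 1
  Position 12 ('c'): continues run of 'c', length=2
  Position 13 ('c'): continues run of 'c', length=3
Longest run: 'c' with length 3

3


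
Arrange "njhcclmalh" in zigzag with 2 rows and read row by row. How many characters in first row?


Zigzag "njhcclmalh" into 2 rows:
Placing characters:
  'n' => row 0
  'j' => row 1
  'h' => row 0
  'c' => row 1
  'c' => row 0
  'l' => row 1
  'm' => row 0
  'a' => row 1
  'l' => row 0
  'h' => row 1
Rows:
  Row 0: "nhcml"
  Row 1: "jclah"
First row length: 5

5


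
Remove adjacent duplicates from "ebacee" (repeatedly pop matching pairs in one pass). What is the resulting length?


Input: ebacee
Stack-based adjacent duplicate removal:
  Read 'e': push. Stack: e
  Read 'b': push. Stack: eb
  Read 'a': push. Stack: eba
  Read 'c': push. Stack: ebac
  Read 'e': push. Stack: ebace
  Read 'e': matches stack top 'e' => pop. Stack: ebac
Final stack: "ebac" (length 4)

4


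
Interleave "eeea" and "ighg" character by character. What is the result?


Interleaving "eeea" and "ighg":
  Position 0: 'e' from first, 'i' from second => "ei"
  Position 1: 'e' from first, 'g' from second => "eg"
  Position 2: 'e' from first, 'h' from second => "eh"
  Position 3: 'a' from first, 'g' from second => "ag"
Result: eiegehag

eiegehag


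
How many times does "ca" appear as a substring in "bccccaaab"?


Searching for "ca" in "bccccaaab"
Scanning each position:
  Position 0: "bc" => no
  Position 1: "cc" => no
  Position 2: "cc" => no
  Position 3: "cc" => no
  Position 4: "ca" => MATCH
  Position 5: "aa" => no
  Position 6: "aa" => no
  Position 7: "ab" => no
Total occurrences: 1

1


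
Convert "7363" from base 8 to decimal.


Input: "7363" in base 8
Positional expansion:
  Digit '7' (value 7) x 8^3 = 3584
  Digit '3' (value 3) x 8^2 = 192
  Digit '6' (value 6) x 8^1 = 48
  Digit '3' (value 3) x 8^0 = 3
Sum = 3827

3827


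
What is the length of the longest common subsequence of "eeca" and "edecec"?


LCS of "eeca" and "edecec"
DP table:
           e    d    e    c    e    c
      0    0    0    0    0    0    0
  e   0    1    1    1    1    1    1
  e   0    1    1    2    2    2    2
  c   0    1    1    2    3    3    3
  a   0    1    1    2    3    3    3
LCS length = dp[4][6] = 3

3


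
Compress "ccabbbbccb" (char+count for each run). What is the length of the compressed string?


Input: ccabbbbccb
Runs:
  'c' x 2 => "c2"
  'a' x 1 => "a1"
  'b' x 4 => "b4"
  'c' x 2 => "c2"
  'b' x 1 => "b1"
Compressed: "c2a1b4c2b1"
Compressed length: 10

10


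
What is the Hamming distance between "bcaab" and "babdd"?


Comparing "bcaab" and "babdd" position by position:
  Position 0: 'b' vs 'b' => same
  Position 1: 'c' vs 'a' => differ
  Position 2: 'a' vs 'b' => differ
  Position 3: 'a' vs 'd' => differ
  Position 4: 'b' vs 'd' => differ
Total differences (Hamming distance): 4

4


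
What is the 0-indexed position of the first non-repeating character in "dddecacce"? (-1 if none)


Input: dddecacce
Character frequencies:
  'a': 1
  'c': 3
  'd': 3
  'e': 2
Scanning left to right for freq == 1:
  Position 0 ('d'): freq=3, skip
  Position 1 ('d'): freq=3, skip
  Position 2 ('d'): freq=3, skip
  Position 3 ('e'): freq=2, skip
  Position 4 ('c'): freq=3, skip
  Position 5 ('a'): unique! => answer = 5

5


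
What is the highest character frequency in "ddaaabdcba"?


Input: ddaaabdcba
Character counts:
  'a': 4
  'b': 2
  'c': 1
  'd': 3
Maximum frequency: 4

4


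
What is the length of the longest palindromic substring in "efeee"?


Input: "efeee"
Checking substrings for palindromes:
  [0:3] "efe" (len 3) => palindrome
  [2:5] "eee" (len 3) => palindrome
  [2:4] "ee" (len 2) => palindrome
  [3:5] "ee" (len 2) => palindrome
Longest palindromic substring: "efe" with length 3

3


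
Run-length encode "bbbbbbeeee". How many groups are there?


Input: bbbbbbeeee
Scanning for consecutive runs:
  Group 1: 'b' x 6 (positions 0-5)
  Group 2: 'e' x 4 (positions 6-9)
Total groups: 2

2


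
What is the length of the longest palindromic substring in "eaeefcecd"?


Input: "eaeefcecd"
Checking substrings for palindromes:
  [0:3] "eae" (len 3) => palindrome
  [5:8] "cec" (len 3) => palindrome
  [2:4] "ee" (len 2) => palindrome
Longest palindromic substring: "eae" with length 3

3


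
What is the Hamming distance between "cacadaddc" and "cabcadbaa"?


Comparing "cacadaddc" and "cabcadbaa" position by position:
  Position 0: 'c' vs 'c' => same
  Position 1: 'a' vs 'a' => same
  Position 2: 'c' vs 'b' => differ
  Position 3: 'a' vs 'c' => differ
  Position 4: 'd' vs 'a' => differ
  Position 5: 'a' vs 'd' => differ
  Position 6: 'd' vs 'b' => differ
  Position 7: 'd' vs 'a' => differ
  Position 8: 'c' vs 'a' => differ
Total differences (Hamming distance): 7

7


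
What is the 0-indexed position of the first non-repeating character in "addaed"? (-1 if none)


Input: addaed
Character frequencies:
  'a': 2
  'd': 3
  'e': 1
Scanning left to right for freq == 1:
  Position 0 ('a'): freq=2, skip
  Position 1 ('d'): freq=3, skip
  Position 2 ('d'): freq=3, skip
  Position 3 ('a'): freq=2, skip
  Position 4 ('e'): unique! => answer = 4

4


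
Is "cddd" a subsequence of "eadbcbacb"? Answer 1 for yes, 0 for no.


Check if "cddd" is a subsequence of "eadbcbacb"
Greedy scan:
  Position 0 ('e'): no match needed
  Position 1 ('a'): no match needed
  Position 2 ('d'): no match needed
  Position 3 ('b'): no match needed
  Position 4 ('c'): matches sub[0] = 'c'
  Position 5 ('b'): no match needed
  Position 6 ('a'): no match needed
  Position 7 ('c'): no match needed
  Position 8 ('b'): no match needed
Only matched 1/4 characters => not a subsequence

0


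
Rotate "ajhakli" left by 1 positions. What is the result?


Input: "ajhakli", rotate left by 1
First 1 characters: "a"
Remaining characters: "jhakli"
Concatenate remaining + first: "jhakli" + "a" = "jhaklia"

jhaklia


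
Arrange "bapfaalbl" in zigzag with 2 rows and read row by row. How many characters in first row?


Zigzag "bapfaalbl" into 2 rows:
Placing characters:
  'b' => row 0
  'a' => row 1
  'p' => row 0
  'f' => row 1
  'a' => row 0
  'a' => row 1
  'l' => row 0
  'b' => row 1
  'l' => row 0
Rows:
  Row 0: "bpall"
  Row 1: "afab"
First row length: 5

5


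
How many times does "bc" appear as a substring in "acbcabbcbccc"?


Searching for "bc" in "acbcabbcbccc"
Scanning each position:
  Position 0: "ac" => no
  Position 1: "cb" => no
  Position 2: "bc" => MATCH
  Position 3: "ca" => no
  Position 4: "ab" => no
  Position 5: "bb" => no
  Position 6: "bc" => MATCH
  Position 7: "cb" => no
  Position 8: "bc" => MATCH
  Position 9: "cc" => no
  Position 10: "cc" => no
Total occurrences: 3

3


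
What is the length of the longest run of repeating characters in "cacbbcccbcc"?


Input: "cacbbcccbcc"
Scanning for longest run:
  Position 1 ('a'): new char, reset run to 1
  Position 2 ('c'): new char, reset run to 1
  Position 3 ('b'): new char, reset run to 1
  Position 4 ('b'): continues run of 'b', length=2
  Position 5 ('c'): new char, reset run to 1
  Position 6 ('c'): continues run of 'c', length=2
  Position 7 ('c'): continues run of 'c', length=3
  Position 8 ('b'): new char, reset run to 1
  Position 9 ('c'): new char, reset run to 1
  Position 10 ('c'): continues run of 'c', length=2
Longest run: 'c' with length 3

3


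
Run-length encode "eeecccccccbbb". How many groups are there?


Input: eeecccccccbbb
Scanning for consecutive runs:
  Group 1: 'e' x 3 (positions 0-2)
  Group 2: 'c' x 7 (positions 3-9)
  Group 3: 'b' x 3 (positions 10-12)
Total groups: 3

3


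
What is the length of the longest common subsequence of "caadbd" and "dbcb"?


LCS of "caadbd" and "dbcb"
DP table:
           d    b    c    b
      0    0    0    0    0
  c   0    0    0    1    1
  a   0    0    0    1    1
  a   0    0    0    1    1
  d   0    1    1    1    1
  b   0    1    2    2    2
  d   0    1    2    2    2
LCS length = dp[6][4] = 2

2


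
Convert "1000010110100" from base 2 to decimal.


Input: "1000010110100" in base 2
Positional expansion:
  Digit '1' (value 1) x 2^12 = 4096
  Digit '0' (value 0) x 2^11 = 0
  Digit '0' (value 0) x 2^10 = 0
  Digit '0' (value 0) x 2^9 = 0
  Digit '0' (value 0) x 2^8 = 0
  Digit '1' (value 1) x 2^7 = 128
  Digit '0' (value 0) x 2^6 = 0
  Digit '1' (value 1) x 2^5 = 32
  Digit '1' (value 1) x 2^4 = 16
  Digit '0' (value 0) x 2^3 = 0
  Digit '1' (value 1) x 2^2 = 4
  Digit '0' (value 0) x 2^1 = 0
  Digit '0' (value 0) x 2^0 = 0
Sum = 4276

4276


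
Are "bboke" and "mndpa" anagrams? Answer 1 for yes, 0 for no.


Strings: "bboke", "mndpa"
Sorted first:  bbeko
Sorted second: admnp
Differ at position 0: 'b' vs 'a' => not anagrams

0


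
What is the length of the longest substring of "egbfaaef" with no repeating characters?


Input: "egbfaaef"
Sliding window (track last position of each char):
  Position 0 ('e'): window [0,0] length 1 -- new best
  Position 1 ('g'): window [0,1] length 2 -- new best
  Position 2 ('b'): window [0,2] length 3 -- new best
  Position 3 ('f'): window [0,3] length 4 -- new best
  Position 4 ('a'): window [0,4] length 5 -- new best
  Position 5 ('a'): repeat (last at 4), move window start to 5
  Position 5 ('a'): window [5,5] length 1
  Position 6 ('e'): window [5,6] length 2
  Position 7 ('f'): window [5,7] length 3
Longest substring with no repeats: "egbfa" with length 5

5


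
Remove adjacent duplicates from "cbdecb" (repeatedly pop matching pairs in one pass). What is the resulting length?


Input: cbdecb
Stack-based adjacent duplicate removal:
  Read 'c': push. Stack: c
  Read 'b': push. Stack: cb
  Read 'd': push. Stack: cbd
  Read 'e': push. Stack: cbde
  Read 'c': push. Stack: cbdec
  Read 'b': push. Stack: cbdecb
Final stack: "cbdecb" (length 6)

6


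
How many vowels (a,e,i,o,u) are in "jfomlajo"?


Input: jfomlajo
Checking each character:
  'j' at position 0: consonant
  'f' at position 1: consonant
  'o' at position 2: vowel (running total: 1)
  'm' at position 3: consonant
  'l' at position 4: consonant
  'a' at position 5: vowel (running total: 2)
  'j' at position 6: consonant
  'o' at position 7: vowel (running total: 3)
Total vowels: 3

3


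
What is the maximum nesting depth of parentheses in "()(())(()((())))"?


Input: "()(())(()((())))"
Tracking depth:
  Position 0 '(': depth becomes 1
  Position 1 ')': depth becomes 0
  Position 2 '(': depth becomes 1
  Position 3 '(': depth becomes 2
  Position 4 ')': depth becomes 1
  Position 5 ')': depth becomes 0
  Position 6 '(': depth becomes 1
  Position 7 '(': depth becomes 2
  Position 8 ')': depth becomes 1
  Position 9 '(': depth becomes 2
  Position 10 '(': depth becomes 3
  Position 11 '(': depth becomes 4
  Position 12 ')': depth becomes 3
  Position 13 ')': depth becomes 2
  Position 14 ')': depth becomes 1
  Position 15 ')': depth becomes 0
Maximum depth reached: 4

4


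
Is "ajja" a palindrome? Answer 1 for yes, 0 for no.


Input: ajja
Reversed: ajja
  Compare pos 0 ('a') with pos 3 ('a'): match
  Compare pos 1 ('j') with pos 2 ('j'): match
Result: palindrome

1


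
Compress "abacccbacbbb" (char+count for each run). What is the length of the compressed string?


Input: abacccbacbbb
Runs:
  'a' x 1 => "a1"
  'b' x 1 => "b1"
  'a' x 1 => "a1"
  'c' x 3 => "c3"
  'b' x 1 => "b1"
  'a' x 1 => "a1"
  'c' x 1 => "c1"
  'b' x 3 => "b3"
Compressed: "a1b1a1c3b1a1c1b3"
Compressed length: 16

16


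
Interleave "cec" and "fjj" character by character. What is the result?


Interleaving "cec" and "fjj":
  Position 0: 'c' from first, 'f' from second => "cf"
  Position 1: 'e' from first, 'j' from second => "ej"
  Position 2: 'c' from first, 'j' from second => "cj"
Result: cfejcj

cfejcj


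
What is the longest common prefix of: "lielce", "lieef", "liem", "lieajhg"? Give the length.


Words: lielce, lieef, liem, lieajhg
  Position 0: all 'l' => match
  Position 1: all 'i' => match
  Position 2: all 'e' => match
  Position 3: ('l', 'e', 'm', 'a') => mismatch, stop
LCP = "lie" (length 3)

3


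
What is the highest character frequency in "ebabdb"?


Input: ebabdb
Character counts:
  'a': 1
  'b': 3
  'd': 1
  'e': 1
Maximum frequency: 3

3


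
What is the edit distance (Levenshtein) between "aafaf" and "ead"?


Computing edit distance: "aafaf" -> "ead"
DP table:
           e    a    d
      0    1    2    3
  a   1    1    1    2
  a   2    2    1    2
  f   3    3    2    2
  a   4    4    3    3
  f   5    5    4    4
Edit distance = dp[5][3] = 4

4


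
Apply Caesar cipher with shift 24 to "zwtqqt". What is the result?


Caesar cipher: shift "zwtqqt" by 24
  'z' (pos 25) + 24 = pos 23 = 'x'
  'w' (pos 22) + 24 = pos 20 = 'u'
  't' (pos 19) + 24 = pos 17 = 'r'
  'q' (pos 16) + 24 = pos 14 = 'o'
  'q' (pos 16) + 24 = pos 14 = 'o'
  't' (pos 19) + 24 = pos 17 = 'r'
Result: xuroor

xuroor


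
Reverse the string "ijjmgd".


Input: ijjmgd
Reading characters right to left:
  Position 5: 'd'
  Position 4: 'g'
  Position 3: 'm'
  Position 2: 'j'
  Position 1: 'j'
  Position 0: 'i'
Reversed: dgmjji

dgmjji


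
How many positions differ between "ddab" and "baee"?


Comparing "ddab" and "baee" position by position:
  Position 0: 'd' vs 'b' => DIFFER
  Position 1: 'd' vs 'a' => DIFFER
  Position 2: 'a' vs 'e' => DIFFER
  Position 3: 'b' vs 'e' => DIFFER
Positions that differ: 4

4


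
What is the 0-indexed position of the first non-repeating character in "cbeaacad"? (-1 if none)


Input: cbeaacad
Character frequencies:
  'a': 3
  'b': 1
  'c': 2
  'd': 1
  'e': 1
Scanning left to right for freq == 1:
  Position 0 ('c'): freq=2, skip
  Position 1 ('b'): unique! => answer = 1

1


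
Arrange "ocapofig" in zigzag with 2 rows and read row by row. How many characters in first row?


Zigzag "ocapofig" into 2 rows:
Placing characters:
  'o' => row 0
  'c' => row 1
  'a' => row 0
  'p' => row 1
  'o' => row 0
  'f' => row 1
  'i' => row 0
  'g' => row 1
Rows:
  Row 0: "oaoi"
  Row 1: "cpfg"
First row length: 4

4


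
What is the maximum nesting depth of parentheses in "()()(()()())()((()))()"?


Input: "()()(()()())()((()))()"
Tracking depth:
  Position 0 '(': depth becomes 1
  Position 1 ')': depth becomes 0
  Position 2 '(': depth becomes 1
  Position 3 ')': depth becomes 0
  Position 4 '(': depth becomes 1
  Position 5 '(': depth becomes 2
  Position 6 ')': depth becomes 1
  Position 7 '(': depth becomes 2
  Position 8 ')': depth becomes 1
  Position 9 '(': depth becomes 2
  Position 10 ')': depth becomes 1
  Position 11 ')': depth becomes 0
  Position 12 '(': depth becomes 1
  Position 13 ')': depth becomes 0
  Position 14 '(': depth becomes 1
  Position 15 '(': depth becomes 2
  Position 16 '(': depth becomes 3
  Position 17 ')': depth becomes 2
  Position 18 ')': depth becomes 1
  Position 19 ')': depth becomes 0
  Position 20 '(': depth becomes 1
  Position 21 ')': depth becomes 0
Maximum depth reached: 3

3


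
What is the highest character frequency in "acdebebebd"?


Input: acdebebebd
Character counts:
  'a': 1
  'b': 3
  'c': 1
  'd': 2
  'e': 3
Maximum frequency: 3

3


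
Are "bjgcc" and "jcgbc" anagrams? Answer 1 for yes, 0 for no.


Strings: "bjgcc", "jcgbc"
Sorted first:  bccgj
Sorted second: bccgj
Sorted forms match => anagrams

1


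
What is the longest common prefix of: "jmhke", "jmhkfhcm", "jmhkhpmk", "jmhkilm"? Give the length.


Words: jmhke, jmhkfhcm, jmhkhpmk, jmhkilm
  Position 0: all 'j' => match
  Position 1: all 'm' => match
  Position 2: all 'h' => match
  Position 3: all 'k' => match
  Position 4: ('e', 'f', 'h', 'i') => mismatch, stop
LCP = "jmhk" (length 4)

4
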